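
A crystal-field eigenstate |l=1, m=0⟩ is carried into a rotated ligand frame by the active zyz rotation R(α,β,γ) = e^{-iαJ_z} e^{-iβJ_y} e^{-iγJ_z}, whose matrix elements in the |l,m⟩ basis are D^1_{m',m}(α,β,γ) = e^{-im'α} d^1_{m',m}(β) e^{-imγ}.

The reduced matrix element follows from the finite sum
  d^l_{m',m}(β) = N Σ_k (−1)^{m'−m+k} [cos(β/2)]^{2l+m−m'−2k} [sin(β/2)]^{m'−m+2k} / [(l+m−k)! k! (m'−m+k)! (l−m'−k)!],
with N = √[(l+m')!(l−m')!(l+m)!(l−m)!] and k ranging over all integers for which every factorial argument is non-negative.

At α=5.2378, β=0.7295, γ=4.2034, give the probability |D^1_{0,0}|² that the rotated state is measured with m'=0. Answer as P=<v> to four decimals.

P=0.5558

D^1_{0,0}(5.2378,0.7295,4.2034) = e^{-i·0·5.2378}·d^1_{0,0}(0.7295)·e^{-i·0·4.2034}. Compute d first:
Half-angle: c=0.934213, s=0.356716. N=√(1·1·1·1)=1.000000
k∈{0,1} keeps every argument non-negative
  k=0: (−1)^0·1.0000/(1)·0.9342^2·0.3567^0 = +0.872754
  k=1: (−1)^1·1.0000/(1)·0.9342^0·0.3567^2 = -0.127246
d^1_{0,0}(0.7295) = +0.872754 -0.127246 = +0.745508
|D^1_{0,0}|² = |d^1_{0,0}(β)|² = (+0.745508)² = 0.555782 (the z-rotation phases have unit modulus)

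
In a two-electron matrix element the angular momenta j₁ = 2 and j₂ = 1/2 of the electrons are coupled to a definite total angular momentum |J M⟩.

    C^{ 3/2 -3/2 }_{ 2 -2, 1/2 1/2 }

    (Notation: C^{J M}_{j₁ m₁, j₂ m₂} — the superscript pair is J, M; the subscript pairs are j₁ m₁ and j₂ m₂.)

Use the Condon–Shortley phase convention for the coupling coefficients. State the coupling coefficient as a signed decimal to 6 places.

triangle: 1!×3!×0!/5! = 6/120
(j±m)!: 0!×4!×1!×0!×0!×3! = 144
prefactor² = (2J+1)×Δ×N² = 144/5
  k=1: −1/(1!×0!×3!×0!×0!×0!) = -1/6
Σ = -1/6  ⇒  CG² = 144/5×(-1/6)² = 4/5
CG = −√(4/5) = -0.894427

-0.894427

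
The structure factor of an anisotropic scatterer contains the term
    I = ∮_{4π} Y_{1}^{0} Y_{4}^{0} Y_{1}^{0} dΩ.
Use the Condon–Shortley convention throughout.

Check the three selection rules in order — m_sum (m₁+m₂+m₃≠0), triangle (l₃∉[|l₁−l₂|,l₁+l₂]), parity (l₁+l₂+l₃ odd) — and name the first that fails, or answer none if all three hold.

triangle

m₁+m₂+m₃ = 0 + 0 + 0 = 0  ✓
triangle: need |l₁−l₂| ≤ l₃ ≤ l₁+l₂ = [3,5]; l₃=1 is outside  ✗
parity: l₁+l₂+l₃ = 6 is even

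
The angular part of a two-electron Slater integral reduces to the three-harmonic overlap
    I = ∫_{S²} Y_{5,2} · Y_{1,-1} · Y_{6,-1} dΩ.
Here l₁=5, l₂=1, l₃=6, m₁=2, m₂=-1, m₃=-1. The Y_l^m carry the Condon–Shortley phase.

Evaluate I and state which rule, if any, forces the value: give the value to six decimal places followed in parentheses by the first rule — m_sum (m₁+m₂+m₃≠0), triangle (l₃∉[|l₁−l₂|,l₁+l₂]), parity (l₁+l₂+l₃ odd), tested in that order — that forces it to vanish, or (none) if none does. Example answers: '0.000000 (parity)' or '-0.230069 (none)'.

-0.129207 (none)

Rules hold: Σm=0, L=12 even, 4≤6≤6.
N = 11·3·13 = 429
Δ = 0!·10!·2!/13! = 1/858
Racah Σ t=0..0: t=0:+1/14400 = 1/14400
⇒ 3j(5 1 6; 0 0 0)² = 6/143, sgn +1
Racah Σ t=0..0: t=0:+1/60480 = 1/60480
⇒ 3j(5 1 6; 2 -1 -1)² = 5/429, sgn -1
4πI² = N·(3j₀)²·(3jₘ)² = 30/143
I = -1·√(0.20979/4π) = -0.12920749
No selection rule forces the value: the integral is nonzero (none).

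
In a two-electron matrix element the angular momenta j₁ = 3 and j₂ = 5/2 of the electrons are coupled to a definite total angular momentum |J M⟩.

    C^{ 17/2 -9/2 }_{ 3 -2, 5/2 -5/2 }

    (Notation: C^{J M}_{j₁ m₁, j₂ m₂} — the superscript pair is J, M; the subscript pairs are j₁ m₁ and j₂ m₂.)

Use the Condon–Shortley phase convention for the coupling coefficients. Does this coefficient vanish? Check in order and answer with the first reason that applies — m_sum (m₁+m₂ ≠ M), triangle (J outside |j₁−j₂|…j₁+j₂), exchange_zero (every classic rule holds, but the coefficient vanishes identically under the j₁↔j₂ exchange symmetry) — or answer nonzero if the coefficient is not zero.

triangle

m-sum: m₁+m₂ = -2+(-5/2) = -9/2, M = -9/2  ✓
triangle: need |j₁−j₂| ≤ J ≤ j₁+j₂, i.e. J ∈ [1/2, 11/2]; J = 17/2 is outside ✗ ⇒ coefficient is 0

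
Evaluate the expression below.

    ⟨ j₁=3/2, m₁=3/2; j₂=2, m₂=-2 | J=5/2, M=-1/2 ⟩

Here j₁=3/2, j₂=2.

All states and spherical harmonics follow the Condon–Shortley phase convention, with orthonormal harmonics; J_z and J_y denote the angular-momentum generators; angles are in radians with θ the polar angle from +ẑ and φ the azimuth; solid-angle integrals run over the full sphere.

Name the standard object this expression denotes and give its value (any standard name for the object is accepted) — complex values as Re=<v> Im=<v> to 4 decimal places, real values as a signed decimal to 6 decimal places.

This is a Clebsch–Gordan (vector-coupling) coefficient.
triangle: 1!·2!·3!/7! = 12/5040
(j±m)!: 3!·0!·0!·4!·2!·3! = 1728
prefactor² = (2J+1)·Δ·N² = 864/35
  k=0: +1/(0!·1!·0!·0!·2!·3!) = 1/12
Σ = 1/12  ⇒  CG² = 864/35·(1/12)² = 6/35
CG = +√(6/35) = +0.414039

Clebsch–Gordan coefficient, +√(6/35) ≈ +0.414039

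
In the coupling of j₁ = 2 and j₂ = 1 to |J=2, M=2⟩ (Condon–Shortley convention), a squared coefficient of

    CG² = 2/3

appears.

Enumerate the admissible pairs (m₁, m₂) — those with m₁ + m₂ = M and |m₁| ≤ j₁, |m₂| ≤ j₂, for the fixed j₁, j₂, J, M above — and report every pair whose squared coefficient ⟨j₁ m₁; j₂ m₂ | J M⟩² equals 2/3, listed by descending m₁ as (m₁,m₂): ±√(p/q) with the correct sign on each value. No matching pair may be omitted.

(2,0): +√(2/3)

Admissible pairs with m₁+m₂ = M = 2: (1,1), (2,0)
  (m₁,m₂)=(2,0): CG² = 2/3, CG = +√(2/3)   ← matches the target
  (m₁,m₂)=(1,1): CG² = 1/3, CG = −√(1/3)
Pairs with CG² = 2/3: (2,0): +√(2/3)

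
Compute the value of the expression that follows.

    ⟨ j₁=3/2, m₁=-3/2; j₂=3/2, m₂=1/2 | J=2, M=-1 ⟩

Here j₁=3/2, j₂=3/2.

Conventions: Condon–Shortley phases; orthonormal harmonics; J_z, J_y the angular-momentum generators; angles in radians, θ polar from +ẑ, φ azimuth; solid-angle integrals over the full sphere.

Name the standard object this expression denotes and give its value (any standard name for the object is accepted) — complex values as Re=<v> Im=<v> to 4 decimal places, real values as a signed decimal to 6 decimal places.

Clebsch–Gordan coefficient, −√(1/2) ≈ -0.707107

This is a Clebsch–Gordan (vector-coupling) coefficient.
j₁+j₂−J=1  J+j₁−j₂=2  J−j₁+j₂=2  j₁+j₂+J+1=6
(j₁±m₁, j₂±m₂, J±M) = (0,3,2,1,1,3)
P² = 2
sum k=1..1:
  [1] −1/2 = -1/2
S = -1/2
C² = P²·S² = 1/2 ; C = -0.707107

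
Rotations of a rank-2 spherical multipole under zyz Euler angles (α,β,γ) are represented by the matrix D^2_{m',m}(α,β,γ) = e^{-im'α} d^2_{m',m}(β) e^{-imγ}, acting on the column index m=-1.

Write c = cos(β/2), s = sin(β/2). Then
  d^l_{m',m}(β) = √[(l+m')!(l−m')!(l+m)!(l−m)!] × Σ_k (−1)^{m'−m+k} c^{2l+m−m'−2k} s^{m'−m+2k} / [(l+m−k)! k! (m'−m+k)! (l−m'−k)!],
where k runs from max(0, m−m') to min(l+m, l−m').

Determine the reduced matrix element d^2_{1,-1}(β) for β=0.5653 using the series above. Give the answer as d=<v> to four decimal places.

d=0.2092

d^2_{1,-1}(β=0.5653) via the finite sum:
Half-angle: c=0.960320, s=0.278901. N=√(6·1·1·6)=6.000000
k∈{0,1} keeps every argument non-negative
  k=0: (−1)^2·6.0000/(2)·0.9603^2·0.2789^2 = +0.215206
  k=1: (−1)^3·6.0000/(6)·0.9603^0·0.2789^4 = -0.006051
d^2_{1,-1}(0.5653) = +0.215206 -0.006051 = +0.209155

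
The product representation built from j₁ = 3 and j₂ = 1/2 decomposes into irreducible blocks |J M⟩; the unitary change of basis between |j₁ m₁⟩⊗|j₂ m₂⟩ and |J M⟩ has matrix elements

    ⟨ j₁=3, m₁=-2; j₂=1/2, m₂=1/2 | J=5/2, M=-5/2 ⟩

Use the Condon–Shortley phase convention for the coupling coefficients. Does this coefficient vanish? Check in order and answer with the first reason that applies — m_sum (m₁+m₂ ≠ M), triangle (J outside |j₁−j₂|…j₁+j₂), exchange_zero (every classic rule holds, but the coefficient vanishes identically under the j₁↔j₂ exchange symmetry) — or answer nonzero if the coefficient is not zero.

m-sum: m₁+m₂ = -2+1/2 = -3/2, M = -5/2  ✗ ⇒ coefficient is 0

m_sum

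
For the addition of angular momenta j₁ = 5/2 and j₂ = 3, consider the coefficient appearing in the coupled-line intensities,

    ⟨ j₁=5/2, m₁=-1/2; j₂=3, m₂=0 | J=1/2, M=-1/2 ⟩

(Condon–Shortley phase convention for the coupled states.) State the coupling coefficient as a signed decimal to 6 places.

-0.377964  (= −√(1/7))

√[2·5!0!1!/7! · 2!3!3!3!0!1!] = √(144/7)
  +(−1)^3/∏(3,2,0,0,0,1)! = -1/12  (running -1/12)
⟨..|..⟩ = √(144/7)·(-1/12) = -0.377964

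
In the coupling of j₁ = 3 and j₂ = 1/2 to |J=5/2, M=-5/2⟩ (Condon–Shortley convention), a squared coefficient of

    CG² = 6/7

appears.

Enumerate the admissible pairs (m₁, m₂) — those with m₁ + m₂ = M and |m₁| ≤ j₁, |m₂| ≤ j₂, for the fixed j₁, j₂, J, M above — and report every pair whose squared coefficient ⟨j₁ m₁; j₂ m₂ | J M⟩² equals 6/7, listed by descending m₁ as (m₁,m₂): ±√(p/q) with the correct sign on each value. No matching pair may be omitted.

(-3,1/2): −√(6/7)

Admissible pairs with m₁+m₂ = M = -5/2: (-3,1/2), (-2,-1/2)
  (m₁,m₂)=(-2,-1/2): CG² = 1/7, CG = +√(1/7)
  (m₁,m₂)=(-3,1/2): CG² = 6/7, CG = −√(6/7)   ← matches the target
Pairs with CG² = 6/7: (-3,1/2): −√(6/7)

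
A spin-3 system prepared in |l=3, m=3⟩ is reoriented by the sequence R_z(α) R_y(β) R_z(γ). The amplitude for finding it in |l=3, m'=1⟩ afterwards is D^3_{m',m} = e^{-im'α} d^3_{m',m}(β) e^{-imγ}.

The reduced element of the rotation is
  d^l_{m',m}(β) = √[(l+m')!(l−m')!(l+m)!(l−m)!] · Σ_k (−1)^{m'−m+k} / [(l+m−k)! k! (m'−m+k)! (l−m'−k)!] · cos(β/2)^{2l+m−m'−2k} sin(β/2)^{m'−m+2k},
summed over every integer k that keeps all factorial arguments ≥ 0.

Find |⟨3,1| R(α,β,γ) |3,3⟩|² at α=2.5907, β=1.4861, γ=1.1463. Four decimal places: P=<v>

P=0.2718

Split into d^3_{1,3}(β=1.4861) × two z-phases.
With c≡cos(β/2)=0.736409 and s≡sin(β/2)=0.676537, N=[24·2·720·1]^{1/2}=185.903201
Admissible k: 2..2 (factorial args all ≥0)
  k=2: (−1)^0·185.9032/(48)·0.7364^4·0.6765^2 = +0.521320
d^3_{1,3}(1.4861) = +0.521320
|D^3_{1,3}|² = |d^3_{1,3}(β)|² = (+0.521320)² = 0.271774 (the z-rotation phases have unit modulus)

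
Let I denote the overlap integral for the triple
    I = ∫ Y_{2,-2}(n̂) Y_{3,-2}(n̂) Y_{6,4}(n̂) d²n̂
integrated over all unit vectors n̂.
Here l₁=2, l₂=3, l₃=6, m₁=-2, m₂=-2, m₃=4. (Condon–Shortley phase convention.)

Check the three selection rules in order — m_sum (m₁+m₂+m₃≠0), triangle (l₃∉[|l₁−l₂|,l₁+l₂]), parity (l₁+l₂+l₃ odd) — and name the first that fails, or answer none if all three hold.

triangle

azimuthal sum: -2 − 2 + 4 = 0  ✓
l₃ must lie in [1,5]; have l₃=6  ✗
L = 2 + 3 + 6 = 11 (odd)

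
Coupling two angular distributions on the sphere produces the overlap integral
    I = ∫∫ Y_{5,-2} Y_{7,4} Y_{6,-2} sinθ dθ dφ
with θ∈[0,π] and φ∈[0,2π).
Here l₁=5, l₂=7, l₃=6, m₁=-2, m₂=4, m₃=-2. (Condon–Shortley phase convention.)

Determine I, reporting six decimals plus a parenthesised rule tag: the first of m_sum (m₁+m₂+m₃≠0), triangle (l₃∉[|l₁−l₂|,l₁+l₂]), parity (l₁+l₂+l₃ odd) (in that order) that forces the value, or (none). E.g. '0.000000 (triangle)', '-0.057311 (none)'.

m-sum 0 ✓  L=18 even ✓  2≤6≤12 ✓
Π(2lᵢ+1) = 11×15×13 = 2145
triangle coeff Δ(5,7,6) = 1/174594420
Σ_t [1,5]: t=1:−1/4147200 t=2:+1/207360 t=3:−1/82944 t=4:+1/207360 t=5:−1/4147200 = -1/345600
(3j)²=420/46189 [(5 7 6; 0 0 0)], sign=-1
Σ_t [3,6]: t=3:−1/34836480 t=4:+1/1451520 t=5:−1/691200 t=6:+1/3110400 = -1/2150400
(3j)²=729/83980 [(5 7 6; -2 4 -2)], sign=-1
⇒ 4πI² = 229635/1356277
I = (+1)√(229635/1356277/(4π)) = 0.11607533
No selection rule forces the value: the integral is nonzero (none).

0.116075 (none)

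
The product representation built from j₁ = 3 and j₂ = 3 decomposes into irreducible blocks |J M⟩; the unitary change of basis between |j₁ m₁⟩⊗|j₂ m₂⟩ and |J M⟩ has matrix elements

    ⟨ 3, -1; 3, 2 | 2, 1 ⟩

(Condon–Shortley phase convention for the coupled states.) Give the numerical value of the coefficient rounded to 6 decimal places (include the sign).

triangle: 4!×2!×2!/9! = 96/362880
(j±m)!: 2!×4!×5!×1!×3!×1! = 34560
prefactor² = (2J+1)×Δ×N² = 320/7
  k=3: −1/(3!×1!×1!×2!×1!×0!) = -1/12
  k=4: +1/(4!×0!×0!×1!×2!×1!) = 1/48
Σ = -1/16  ⇒  CG² = 320/7×(-1/16)² = 5/28
CG = −√(5/28) = -0.422577

-0.422577  (= −√(5/28))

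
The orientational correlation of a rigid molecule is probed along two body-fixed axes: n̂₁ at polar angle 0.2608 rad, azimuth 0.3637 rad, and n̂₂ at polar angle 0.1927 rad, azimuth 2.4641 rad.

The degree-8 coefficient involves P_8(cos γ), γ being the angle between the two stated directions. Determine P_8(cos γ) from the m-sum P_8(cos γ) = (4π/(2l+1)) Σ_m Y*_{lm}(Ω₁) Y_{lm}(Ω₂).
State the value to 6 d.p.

Summing Y*_{l m}(θ₁,φ₁)·Y_{l m}(θ₂,φ₂) over m ∈ [−8, 8]; prefactor 4π/(2·8+1) = 0.739198:
  m=-8: (-0.000010, 0.000002) × (0.000001, -0.000001) = (-0.000000, 0.000000)  (running Σ = (-0.000000, 0.000000))
  m=-7: (-0.000125, 0.000085) × (-0.000001, 0.000019) = (-0.000000, -0.000000)  (running Σ = (-0.000000, -0.000000))
  m=-6: (-0.000826, 0.001178) × (-0.000151, -0.000199) = (0.000000, -0.000000)  (running Σ = (0.000000, -0.000000))
  m=-5: (-0.002416, 0.009553) × (0.002283, 0.000573) = (-0.000011, 0.000020)  (running Σ = (-0.000011, 0.000020))
  m=-4: (0.005776, 0.049573) × (-0.014992, 0.006905) = (-0.000429, -0.000703)  (running Σ = (-0.000440, -0.000683))
  m=-3: (0.084903, 0.163204) × (0.037942, -0.076258) = (0.015667, -0.000282)  (running Σ = (0.015228, -0.000965))
  m=-2: (0.344711, 0.306878) × (0.065668, 0.299546) = (-0.069288, 0.123409)  (running Σ = (-0.054060, 0.122444))
  m=-1: (0.605744, 0.230566) × (-0.520999, -0.419156) = (-0.218949, -0.374026)  (running Σ = (-0.273009, -0.251582))
  m=0: (0.117363, -0.000000) × (0.505380, 0.000000) = (0.059313, 0.000000)  (running Σ = (-0.213696, -0.251582))
  m=1: (-0.605744, 0.230566) × (0.520999, -0.419156) = (-0.218949, 0.374026)  (running Σ = (-0.432645, 0.122444))
  m=2: (0.344711, -0.306878) × (0.065668, -0.299546) = (-0.069288, -0.123409)  (running Σ = (-0.501933, -0.000965))
  m=3: (-0.084903, 0.163204) × (-0.037942, -0.076258) = (0.015667, 0.000282)  (running Σ = (-0.486266, -0.000683))
  m=4: (0.005776, -0.049573) × (-0.014992, -0.006905) = (-0.000429, 0.000703)  (running Σ = (-0.486695, 0.000020))
  m=5: (0.002416, 0.009553) × (-0.002283, 0.000573) = (-0.000011, -0.000020)  (running Σ = (-0.486706, -0.000000))
  m=6: (-0.000826, -0.001178) × (-0.000151, 0.000199) = (0.000000, 0.000000)  (running Σ = (-0.486705, -0.000000))
  m=7: (0.000125, 0.000085) × (0.000001, 0.000019) = (-0.000000, 0.000000)  (running Σ = (-0.486705, 0.000000))
  m=8: (-0.000010, -0.000002) × (0.000001, 0.000001) = (-0.000000, -0.000000)  (running Σ = (-0.486705, -0.000000))
Accumulated sum (-0.486705, -0.000000); after 4π/(2l+1) scaling, (-0.359772, -0.000000) ⇒ P_8 = -0.359772

-0.359772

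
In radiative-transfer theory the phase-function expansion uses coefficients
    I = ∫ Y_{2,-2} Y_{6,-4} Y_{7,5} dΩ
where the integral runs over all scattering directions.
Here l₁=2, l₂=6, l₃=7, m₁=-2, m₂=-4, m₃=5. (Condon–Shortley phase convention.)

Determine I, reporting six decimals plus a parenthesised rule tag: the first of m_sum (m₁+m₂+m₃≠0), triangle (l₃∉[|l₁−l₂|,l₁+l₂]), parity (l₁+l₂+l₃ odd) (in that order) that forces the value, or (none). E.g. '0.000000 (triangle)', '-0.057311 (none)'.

0.000000 (m_sum)

-2 − 4 + 5 = -1 ≠ 0: azimuthal integral kills it; I = 0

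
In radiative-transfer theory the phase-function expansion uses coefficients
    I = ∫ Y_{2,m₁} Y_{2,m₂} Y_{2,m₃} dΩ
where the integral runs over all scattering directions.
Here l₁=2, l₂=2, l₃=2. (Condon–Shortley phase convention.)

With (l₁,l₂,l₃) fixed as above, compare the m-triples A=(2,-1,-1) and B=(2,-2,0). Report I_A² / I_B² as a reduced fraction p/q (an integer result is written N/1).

Shared (l₁,l₂,l₃)=(2,2,2): N and (l;000)² cancel in I_A²/I_B².
A: Δ = 2!·2!·2!/7! = 1/630; Racah Σ t=0..0: t=0:+1/4 = 1/4; ⇒ 3j(2 2 2; 2 -1 -1)² = 3/35, sgn -1
B: Δ = 2!·2!·2!/7! = 1/630; Racah Σ t=0..0: t=0:+1/8 = 1/8; ⇒ 3j(2 2 2; 2 -2 0)² = 2/35, sgn +1
I_A²/I_B² = (3/35)/(2/35) = 3/2

3/2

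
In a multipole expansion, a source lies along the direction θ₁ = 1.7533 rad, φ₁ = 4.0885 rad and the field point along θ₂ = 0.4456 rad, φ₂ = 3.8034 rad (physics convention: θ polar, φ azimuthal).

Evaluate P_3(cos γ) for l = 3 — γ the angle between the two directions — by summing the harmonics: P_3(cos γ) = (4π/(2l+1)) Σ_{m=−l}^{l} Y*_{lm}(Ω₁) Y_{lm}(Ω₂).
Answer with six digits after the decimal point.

-0.328588

Addition theorem: P_3(cos γ) = (4π/7) Σ_m Y*_{lm}(Ω₁) Y_{lm}(Ω₂), m = −3…3:
  [-3]  conj(Y_{3,-3})(Ω₁) = 0.37896 - 0.11759j ; Y_{3,-3}(Ω₂) = 0.01346 + 0.03057j ; Δ = 0.00869 + 0.01000j
  [-2]  conj(Y_{3,-2})(Ω₁) = 0.05694 - 0.17010j ; Y_{3,-2}(Ω₂) = 0.04191 - 0.16610j ; Δ = -0.02587 - 0.01659j
  [-1]  conj(Y_{3,-1})(Ω₁) = 0.15509 + 0.21546j ; Y_{3,-1}(Ω₂) = -0.33748 + 0.26289j ; Δ = -0.10898 - 0.03194j
  [+0]  conj(Y_{3,0})(Ω₁) = 0.19203 + 0.00000j ; Y_{3,0}(Ω₂) = 0.36071 + 0.00000j ; Δ = 0.06927 + 0.00000j
  [+1]  conj(Y_{3,1})(Ω₁) = -0.15509 + 0.21546j ; Y_{3,1}(Ω₂) = 0.33748 + 0.26289j ; Δ = -0.10898 + 0.03194j
  [+2]  conj(Y_{3,2})(Ω₁) = 0.05694 + 0.17010j ; Y_{3,2}(Ω₂) = 0.04191 + 0.16610j ; Δ = -0.02587 + 0.01659j
  [+3]  conj(Y_{3,3})(Ω₁) = -0.37896 - 0.11759j ; Y_{3,3}(Ω₂) = -0.01346 + 0.03057j ; Δ = 0.00869 - 0.01000j
Total Σ_m = -0.18304 + 0.00000j. Multiply by 1.795196: -0.32859 + 0.00000j. P_3(cos γ) = -0.328588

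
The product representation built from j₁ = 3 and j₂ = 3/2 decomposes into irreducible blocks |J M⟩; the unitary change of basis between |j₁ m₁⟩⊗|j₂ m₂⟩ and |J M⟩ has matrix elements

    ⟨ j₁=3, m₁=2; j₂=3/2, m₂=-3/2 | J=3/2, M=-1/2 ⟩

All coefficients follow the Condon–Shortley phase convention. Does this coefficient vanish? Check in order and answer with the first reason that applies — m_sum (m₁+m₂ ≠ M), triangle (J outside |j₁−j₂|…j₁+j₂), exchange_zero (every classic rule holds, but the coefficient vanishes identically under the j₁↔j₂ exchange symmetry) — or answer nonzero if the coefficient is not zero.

m_sum

m-sum: m₁+m₂ = 2+(-3/2) = 1/2, M = -1/2  ✗ ⇒ coefficient is 0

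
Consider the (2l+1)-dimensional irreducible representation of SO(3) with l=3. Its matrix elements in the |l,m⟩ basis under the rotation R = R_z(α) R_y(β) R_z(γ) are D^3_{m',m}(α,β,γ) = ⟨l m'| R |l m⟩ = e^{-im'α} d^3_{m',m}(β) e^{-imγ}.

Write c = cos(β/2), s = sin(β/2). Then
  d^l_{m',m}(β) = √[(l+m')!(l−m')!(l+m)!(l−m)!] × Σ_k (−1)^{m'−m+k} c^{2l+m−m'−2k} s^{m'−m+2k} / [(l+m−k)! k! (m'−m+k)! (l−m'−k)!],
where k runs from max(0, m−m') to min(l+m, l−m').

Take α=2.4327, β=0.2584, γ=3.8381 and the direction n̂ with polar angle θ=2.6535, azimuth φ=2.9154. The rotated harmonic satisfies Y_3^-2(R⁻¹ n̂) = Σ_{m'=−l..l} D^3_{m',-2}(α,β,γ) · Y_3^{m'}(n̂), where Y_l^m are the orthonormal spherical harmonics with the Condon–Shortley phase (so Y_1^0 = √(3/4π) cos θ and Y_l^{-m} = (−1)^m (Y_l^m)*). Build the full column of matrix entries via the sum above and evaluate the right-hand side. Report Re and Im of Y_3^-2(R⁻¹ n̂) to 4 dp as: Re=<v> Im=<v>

Re=-0.2522 Im=-0.2234

Need the full column D^3_{m',-2} for m'=−3..3 at α=2.4327, β=0.2584, γ=3.8381.
cos(β/2)=0.991665, sin(β/2)=0.128841
d^3_{-3,-2}: single k=1 term ⇒ +0.302660;  D = -0.224793+0.202659i
d^3_{-2,-2}: k∈[0..1] ⇒ +0.951022 -0.080267 = +0.870755;  D = +0.870488-0.021567i
d^3_{-1,-2}: k∈[0..1] ⇒ -0.390732 +0.013191 = -0.377541;  D = +0.292584+0.238603i
d^3_{0,-2}: k∈[0..1] ⇒ +0.087928 -0.001484 = +0.086444;  D = +0.015287+0.085081i
d^3_{1,-2}: k∈[0..1] ⇒ -0.013191 +0.000111 = -0.013080;  D = -0.006625+0.011278i
d^3_{2,-2}: k∈[0..1] ⇒ +0.001355 -0.000005 = +0.001350;  D = -0.001277+0.000439i
d^3_{3,-2}: single k=0 term ⇒ -0.000086;  D = -0.000080-0.000032i
Y_3^{m'}(θ=2.6535,φ=2.9154) and Σ D·Y over m':
  (-0.2248+0.2027i)·(-0.0335-0.0270i)  (+0.8705-0.0216i)·(-0.1785-0.0868i)  (+0.2926+0.2386i)·(-0.4284-0.0986i)  (+0.0153+0.0851i)·(-0.2968+0.0000i)  (-0.0066+0.0113i)·(+0.4284-0.0986i)  (-0.0013+0.0004i)·(-0.1785+0.0868i)  (-0.0001-0.0000i)·(+0.0335-0.0270i)
Y_3^-2(R⁻¹ n̂) = -0.252169-0.223406i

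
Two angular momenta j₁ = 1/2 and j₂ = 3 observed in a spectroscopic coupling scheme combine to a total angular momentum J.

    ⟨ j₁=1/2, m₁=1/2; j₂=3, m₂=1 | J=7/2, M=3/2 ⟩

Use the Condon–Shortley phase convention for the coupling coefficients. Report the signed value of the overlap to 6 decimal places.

+√(5/7) ≈ +0.845154

triangle: 0!*1!*6!/8! = 720/40320
(j±m)!: 1!*0!*4!*2!*5!*2! = 11520
prefactor² = (2J+1)*Δ*N² = 11520/7
  k=0: +1/(0!*0!*0!*4!*1!*2!) = 1/48
Σ = 1/48  ⇒  CG² = 11520/7*(1/48)² = 5/7
CG = +√(5/7) = +0.845154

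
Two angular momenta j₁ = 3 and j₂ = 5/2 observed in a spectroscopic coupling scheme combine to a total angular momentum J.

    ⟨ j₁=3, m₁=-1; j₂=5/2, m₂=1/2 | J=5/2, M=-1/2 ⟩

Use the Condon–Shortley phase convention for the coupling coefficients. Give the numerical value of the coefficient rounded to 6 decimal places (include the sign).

triangle: 3!·3!·2!/9! = 72/362880
(j±m)!: 2!·4!·3!·2!·2!·3! = 6912
prefactor² = (2J+1)·Δ·N² = 288/35
  k=1: −1/(1!·2!·3!·2!·0!·0!) = -1/24
  k=2: +1/(2!·1!·2!·1!·1!·1!) = 1/4
  k=3: −1/(3!·0!·1!·0!·2!·2!) = -1/24
Σ = 1/6  ⇒  CG² = 288/35·(1/6)² = 8/35
CG = +√(8/35) = +0.478091

+0.478091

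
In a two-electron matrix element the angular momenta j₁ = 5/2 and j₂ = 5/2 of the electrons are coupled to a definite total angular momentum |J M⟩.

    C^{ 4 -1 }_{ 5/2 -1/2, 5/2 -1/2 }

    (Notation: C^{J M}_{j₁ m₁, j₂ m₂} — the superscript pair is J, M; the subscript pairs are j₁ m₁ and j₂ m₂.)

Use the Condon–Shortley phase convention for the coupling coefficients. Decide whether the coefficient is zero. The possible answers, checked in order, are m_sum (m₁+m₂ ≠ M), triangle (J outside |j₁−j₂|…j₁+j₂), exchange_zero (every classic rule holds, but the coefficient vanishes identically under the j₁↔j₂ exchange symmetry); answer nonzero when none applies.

exchange_zero

m-sum: m₁+m₂ = -1/2+(-1/2) = -1, M = -1  ✓
triangle: |j₁−j₂| = 0 ≤ J = 4 ≤ j₁+j₂ = 5  ✓
exchange: j₁=j₂ and m₁=m₂, and (−1)^(j₁+j₂−J) = (−1)^1 = −1 forces ⟨j₁m₁;j₂m₂|JM⟩ = −⟨j₂m₂;j₁m₁|JM⟩ = −⟨j₁m₁;j₂m₂|JM⟩ ⇒ the coefficient vanishes identically
Racah sum check: Σ_k collapses to 0 ⇒ CG = 0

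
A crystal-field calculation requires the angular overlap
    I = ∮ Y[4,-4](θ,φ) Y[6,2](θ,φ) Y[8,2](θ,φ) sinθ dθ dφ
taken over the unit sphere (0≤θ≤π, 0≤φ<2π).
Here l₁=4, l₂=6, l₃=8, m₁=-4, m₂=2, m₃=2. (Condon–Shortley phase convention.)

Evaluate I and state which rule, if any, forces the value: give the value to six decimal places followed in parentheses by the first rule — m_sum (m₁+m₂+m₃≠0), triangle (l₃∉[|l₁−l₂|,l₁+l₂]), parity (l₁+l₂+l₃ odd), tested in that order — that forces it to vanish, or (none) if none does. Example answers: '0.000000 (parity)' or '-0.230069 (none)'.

-0.110520 (none)

Checks pass: Σm=0; 18 even; l₃=8∈[2,10].
(2·4+1)(2·6+1)(2·8+1) = 1989
Δ: 2! 6! 10! / 19! → 1/23279256
sum: t=0:+1/1658880 t=1:−1/518400 t=2:+1/1658880 = -1/1382400
3j²(4 6 8; 0 0 0) = Δ·Π!·Σ² = 504/46189  (sign -1)
sum: t=2:+1/24883200 = 1/24883200
3j²(4 6 8; -4 2 2) = Δ·Π!·Σ² = 980/138567  (sign +1)
combine: 4πI² = 1989·504/46189·980/138567 = 1481760/9653501
take √, sign -1: I = -0.11052018
No selection rule forces the value: the integral is nonzero (none).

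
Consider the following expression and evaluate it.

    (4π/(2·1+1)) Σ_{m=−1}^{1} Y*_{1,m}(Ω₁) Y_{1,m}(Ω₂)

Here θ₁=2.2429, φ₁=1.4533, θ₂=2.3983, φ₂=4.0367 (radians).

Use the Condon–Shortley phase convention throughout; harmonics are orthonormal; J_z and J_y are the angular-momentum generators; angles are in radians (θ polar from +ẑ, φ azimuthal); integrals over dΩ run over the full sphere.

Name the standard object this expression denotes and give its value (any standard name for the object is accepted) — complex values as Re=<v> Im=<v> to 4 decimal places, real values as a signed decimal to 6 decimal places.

Legendre polynomial (addition theorem), +0.009248

This sum is the spherical-harmonic addition theorem: it equals the Legendre polynomial P_l(cos γ) of the angle γ between the two directions.
Term-by-term m-sum for l=1 (normalisation 4π/3 = 4.188790):
  term(m=-1) = -0.053615-0.033479i   from Y*(Ω₁)=+0.031693+0.268490i, Y(Ω₂)=-0.146228+0.182430i
  term(m=+0) = +0.109437+0.000000i   from Y*(Ω₁)=-0.304220-0.000000i, Y(Ω₂)=-0.359731+0.000000i
  term(m=+1) = -0.053615+0.033479i   from Y*(Ω₁)=-0.031693+0.268490i, Y(Ω₂)=+0.146228+0.182430i
Σ over m = +0.002208+0.000000i; ×(4π/3) → +0.009248+0.000000i. Real part: 0.009248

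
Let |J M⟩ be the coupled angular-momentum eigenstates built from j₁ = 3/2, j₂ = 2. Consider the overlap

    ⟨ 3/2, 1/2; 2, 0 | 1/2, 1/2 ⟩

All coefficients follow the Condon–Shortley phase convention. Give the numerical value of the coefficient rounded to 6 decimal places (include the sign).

√[2·3!0!1!/5! · 2!1!2!2!1!0!] = √(4/5)
  +(−1)^1/∏(1,2,0,1,0,0)! = -1/2  (running -1/2)
⟨..|..⟩ = √(4/5)·(-1/2) = -0.447214

−√(1/5) = -0.447214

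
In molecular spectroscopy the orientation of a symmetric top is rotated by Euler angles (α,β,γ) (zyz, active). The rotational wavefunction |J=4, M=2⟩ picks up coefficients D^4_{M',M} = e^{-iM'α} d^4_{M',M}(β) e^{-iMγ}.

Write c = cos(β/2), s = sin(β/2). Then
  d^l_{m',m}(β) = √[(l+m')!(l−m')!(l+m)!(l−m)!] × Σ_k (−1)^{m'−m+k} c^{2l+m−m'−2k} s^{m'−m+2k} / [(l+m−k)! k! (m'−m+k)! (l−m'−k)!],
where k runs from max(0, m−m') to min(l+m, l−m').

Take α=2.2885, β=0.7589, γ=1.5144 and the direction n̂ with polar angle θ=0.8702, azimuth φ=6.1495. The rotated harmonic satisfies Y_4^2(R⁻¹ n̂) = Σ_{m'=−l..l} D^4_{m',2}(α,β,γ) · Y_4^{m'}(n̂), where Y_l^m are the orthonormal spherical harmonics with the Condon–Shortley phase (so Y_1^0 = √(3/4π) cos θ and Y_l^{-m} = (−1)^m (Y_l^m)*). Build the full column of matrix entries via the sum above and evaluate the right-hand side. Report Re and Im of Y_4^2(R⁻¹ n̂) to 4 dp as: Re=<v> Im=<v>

Need the full column D^4_{m',2} for m'=−4..4 at α=2.2885, β=0.7589, γ=1.5144.
cos(β/2)=0.928869, sin(β/2)=0.370410
d^4_{-4,2}: single k=6 term ⇒ +0.011792;  D = +0.011645-0.001855i
d^4_{-3,2}: k∈[5..6] ⇒ +0.062728 -0.003325 = +0.059403;  D = -0.045620-0.038046i
d^4_{-2,2}: k∈[4..6] ⇒ +0.210202 -0.026741 +0.000354 = +0.183815;  D = +0.004153+0.183768i
d^4_{-1,2}: k∈[3..5] ⇒ +0.496973 -0.118544 +0.003770 = +0.382199;  D = +0.282165-0.257797i
d^4_{0,2}: k∈[2..4] ⇒ +0.836010 -0.354516 +0.021141 = +0.502634;  D = -0.499440-0.056573i
d^4_{1,2}: k∈[1..3] ⇒ +0.937558 -0.745460 +0.079029 = +0.271128;  D = +0.154187+0.223017i
d^4_{2,2}: k∈[0..2] ⇒ +0.554158 -1.057478 +0.210202 = -0.293117;  D = -0.072002+0.284136i
d^4_{3,2}: k∈[0..1] ⇒ -0.826849 +0.394460 = -0.432388;  D = +0.385597-0.195638i
d^4_{4,2}: single k=0 term ⇒ +0.466304;  D = +0.432420+0.174507i
Y_4^{m'}(θ=0.8702,φ=6.1495) and Σ D·Y over m':
  (+0.0116-0.0019i)·(+0.1300+0.0770i)  (-0.0456-0.0380i)·(+0.3319+0.1407i)  (+0.0042+0.1838i)·(+0.3600+0.0986i)  (+0.2822-0.2578i)·(-0.0210-0.0028i)  (-0.4994-0.0566i)·(-0.3621+0.0000i)  (+0.1542+0.2230i)·(+0.0210-0.0028i)  (-0.0720+0.2841i)·(+0.3600-0.0986i)  (+0.3856-0.1956i)·(-0.3319+0.1407i)  (+0.4324+0.1745i)·(+0.1300-0.0770i)
Y_4^2(R⁻¹ n̂) = +0.124624+0.295474i

Re=0.1246 Im=0.2955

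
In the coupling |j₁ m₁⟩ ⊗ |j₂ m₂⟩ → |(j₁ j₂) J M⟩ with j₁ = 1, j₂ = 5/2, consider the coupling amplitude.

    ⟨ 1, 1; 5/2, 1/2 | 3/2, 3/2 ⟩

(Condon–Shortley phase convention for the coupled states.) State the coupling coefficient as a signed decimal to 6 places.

triangle: 2!·0!·3!/6! = 12/720
(j±m)!: 2!·0!·3!·2!·3!·0! = 144
prefactor² = (2J+1)·Δ·N² = 48/5
  k=0: +1/(0!·2!·0!·3!·0!·0!) = 1/12
Σ = 1/12  ⇒  CG² = 48/5·(1/12)² = 1/15
CG = +√(1/15) = +0.258199

+√(1/15) = +0.258199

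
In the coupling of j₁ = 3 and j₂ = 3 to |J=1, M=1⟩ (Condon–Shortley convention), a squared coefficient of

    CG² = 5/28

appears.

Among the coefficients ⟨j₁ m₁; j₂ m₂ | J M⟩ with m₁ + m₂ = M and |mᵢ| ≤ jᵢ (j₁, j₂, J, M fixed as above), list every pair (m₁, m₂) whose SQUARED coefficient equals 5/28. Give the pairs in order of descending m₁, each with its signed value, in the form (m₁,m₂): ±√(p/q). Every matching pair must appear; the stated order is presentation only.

(2,-1): −√(5/28); (-1,2): +√(5/28)

Admissible pairs with m₁+m₂ = M = 1: (-2,3), (-1,2), (0,1), (1,0), (2,-1), (3,-2)
  (m₁,m₂)=(3,-2): CG² = 3/28, CG = +√(3/28)
  (m₁,m₂)=(2,-1): CG² = 5/28, CG = −√(5/28)   ← matches the target
  (m₁,m₂)=(1,0): CG² = 3/14, CG = +√(3/14)
  (m₁,m₂)=(0,1): CG² = 3/14, CG = −√(3/14)
  (m₁,m₂)=(-1,2): CG² = 5/28, CG = +√(5/28)   ← matches the target
  (m₁,m₂)=(-2,3): CG² = 3/28, CG = −√(3/28)
Pairs with CG² = 5/28: (2,-1): −√(5/28); (-1,2): +√(5/28)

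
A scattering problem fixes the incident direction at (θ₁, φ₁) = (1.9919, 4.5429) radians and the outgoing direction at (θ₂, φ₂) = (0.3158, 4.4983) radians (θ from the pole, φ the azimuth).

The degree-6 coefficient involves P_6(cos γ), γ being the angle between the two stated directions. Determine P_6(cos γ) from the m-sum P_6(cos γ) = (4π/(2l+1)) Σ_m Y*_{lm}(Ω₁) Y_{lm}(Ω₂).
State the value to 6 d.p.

-0.242018

Term-by-term m-sum for l=6 (normalisation 4π/13 = 0.966644):
  [-6]  conj(Y_{6,-6})(Ω₁) = (-0.146819, 0.237405) ; Y_{6,-6}(Ω₂) = (-0.000122, -0.000416) ; Δ = (0.000117, 0.000032)
  [-5]  conj(Y_{6,-5})(Ω₁) = (0.324645, 0.286666) ; Y_{6,-5}(Ω₂) = (-0.004033, 0.002205) ; Δ = (-0.001941, -0.000440)
  [-4]  conj(Y_{6,-4})(Ω₁) = (0.161547, -0.130092) ; Y_{6,-4}(Ω₂) = (0.019442, 0.022417) ; Δ = (0.006057, 0.001092)
  [-3]  conj(Y_{6,-3})(Ω₁) = (0.114500, 0.205437) ; Y_{6,-3}(Ω₂) = (0.077100, -0.103065) ; Δ = (0.030001, 0.004038)
  [-2]  conj(Y_{6,-2})(Ω₁) = (0.277916, -0.097990) ; Y_{6,-2}(Ω₂) = (-0.333728, -0.152319) ; Δ = (-0.107674, -0.009630)
  [-1]  conj(Y_{6,-1})(Ω₁) = (0.023555, 0.137643) ; Y_{6,-1}(Ω₂) = (-0.124923, 0.574567) ; Δ = (-0.082028, -0.003661)
  [+0]  conj(Y_{6,0})(Ω₁) = (0.306886, -0.000000) ; Y_{6,0}(Ω₂) = (0.197363, 0.000000) ; Δ = (0.060568, 0.000000)
  [+1]  conj(Y_{6,1})(Ω₁) = (-0.023555, 0.137643) ; Y_{6,1}(Ω₂) = (0.124923, 0.574567) ; Δ = (-0.082028, 0.003661)
  [+2]  conj(Y_{6,2})(Ω₁) = (0.277916, 0.097990) ; Y_{6,2}(Ω₂) = (-0.333728, 0.152319) ; Δ = (-0.107674, 0.009630)
  [+3]  conj(Y_{6,3})(Ω₁) = (-0.114500, 0.205437) ; Y_{6,3}(Ω₂) = (-0.077100, -0.103065) ; Δ = (0.030001, -0.004038)
  [+4]  conj(Y_{6,4})(Ω₁) = (0.161547, 0.130092) ; Y_{6,4}(Ω₂) = (0.019442, -0.022417) ; Δ = (0.006057, -0.001092)
  [+5]  conj(Y_{6,5})(Ω₁) = (-0.324645, 0.286666) ; Y_{6,5}(Ω₂) = (0.004033, 0.002205) ; Δ = (-0.001941, 0.000440)
  [+6]  conj(Y_{6,6})(Ω₁) = (-0.146819, -0.237405) ; Y_{6,6}(Ω₂) = (-0.000122, 0.000416) ; Δ = (0.000117, -0.000032)
Total Σ_m = (-0.250369, 0.000000). Multiply by 0.966644: (-0.242018, 0.000000). P_6(cos γ) = -0.242018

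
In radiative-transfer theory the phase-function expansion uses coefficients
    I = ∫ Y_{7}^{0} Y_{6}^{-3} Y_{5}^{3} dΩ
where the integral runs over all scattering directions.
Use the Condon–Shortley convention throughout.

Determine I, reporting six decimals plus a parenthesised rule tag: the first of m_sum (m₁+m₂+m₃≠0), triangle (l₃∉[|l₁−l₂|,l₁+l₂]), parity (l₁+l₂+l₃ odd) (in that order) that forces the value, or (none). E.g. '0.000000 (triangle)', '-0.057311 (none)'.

0.061731 (none)

Checks pass: Σm=0; 18 even; l₃=5∈[1,13].
(2·7+1)(2·6+1)(2·5+1) = 2145
Δ: 8! 6! 4! / 19! → 1/174594420
sum: t=2:+1/4147200 t=3:−1/207360 t=4:+1/82944 t=5:−1/207360 t=6:+1/4147200 = 1/345600
3j²(7 6 5; 0 0 0) = Δ·Π!·Σ² = 420/46189  (sign -1)
sum: t=1:−1/14515200 t=2:+1/1036800 t=3:−1/829440 = -1/3225600
3j²(7 6 5; 0 -3 3) = Δ·Π!·Σ² = 567/230945  (sign -1)
combine: 4πI² = 2145·420/46189·567/230945 = 714420/14919047
take √, sign +1: I = 0.06173072
No selection rule forces the value: the integral is nonzero (none).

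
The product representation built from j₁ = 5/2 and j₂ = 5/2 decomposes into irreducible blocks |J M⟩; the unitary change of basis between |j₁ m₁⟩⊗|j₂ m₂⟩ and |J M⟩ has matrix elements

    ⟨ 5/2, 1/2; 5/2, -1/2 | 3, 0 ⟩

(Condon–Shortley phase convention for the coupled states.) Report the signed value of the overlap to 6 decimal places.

triangle: 2!·3!·3!/9! = 72/362880
(j±m)!: 3!·2!·2!·3!·3!·3! = 5184
prefactor² = (2J+1)·Δ·N² = 36/5
  k=0: +1/(0!·2!·2!·2!·1!·1!) = 1/8
  k=1: −1/(1!·1!·1!·1!·2!·2!) = -1/4
  k=2: +1/(2!·0!·0!·0!·3!·3!) = 1/72
Σ = -1/9  ⇒  CG² = 36/5·(-1/9)² = 4/45
CG = −√(4/45) = -0.298142

-0.298142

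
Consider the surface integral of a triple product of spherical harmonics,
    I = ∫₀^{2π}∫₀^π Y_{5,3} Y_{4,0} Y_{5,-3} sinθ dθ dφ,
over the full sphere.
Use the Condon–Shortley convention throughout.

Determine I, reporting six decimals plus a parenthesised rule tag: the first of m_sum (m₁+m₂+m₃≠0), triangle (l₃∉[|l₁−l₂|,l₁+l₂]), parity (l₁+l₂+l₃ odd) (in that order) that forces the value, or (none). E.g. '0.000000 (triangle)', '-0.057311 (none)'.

Checks pass: Σm=0; 14 even; l₃=5∈[1,9].
(2·5+1)(2·4+1)(2·5+1) = 1089
Δ: 4! 6! 4! / 15! → 1/3153150
sum: t=0:+1/69120 t=1:−1/1728 t=2:+1/576 t=3:−1/1728 t=4:+1/69120 = 7/11520
3j²(5 4 5; 0 0 0) = Δ·Π!·Σ² = 2/143  (sign -1)
sum: t=0:+1/27648 t=1:−1/4320 t=2:+1/11520 = -1/9216
3j²(5 4 5; 3 0 -3) = Δ·Π!·Σ² = 2/143  (sign -1)
combine: 4πI² = 1089·2/143·2/143 = 36/169
take √, sign +1: I = 0.13019760
No selection rule forces the value: the integral is nonzero (none).

0.130198 (none)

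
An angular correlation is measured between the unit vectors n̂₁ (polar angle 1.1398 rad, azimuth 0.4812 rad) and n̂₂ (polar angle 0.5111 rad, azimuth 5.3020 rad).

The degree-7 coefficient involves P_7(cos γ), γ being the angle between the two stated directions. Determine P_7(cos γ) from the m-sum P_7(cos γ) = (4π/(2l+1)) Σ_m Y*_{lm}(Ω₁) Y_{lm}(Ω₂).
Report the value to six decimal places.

Addition theorem: P_7(cos γ) = (4π/15) Σ_m Y*_{lm}(Ω₁) Y_{lm}(Ω₂), m = −7…7:
  [-7]  conj(Y_{7,-7})(Ω₁) = (-0.248988, -0.057461) ; Y_{7,-7}(Ω₂) = (0.002793, 0.001850) ; Δ = (-0.000589, -0.000621)
  [-6]  conj(Y_{7,-6})(Ω₁) = (-0.425498, 0.110641) ; Y_{7,-6}(Ω₂) = (0.020619, -0.008622) ; Δ = (-0.007820, 0.005950)
  [-5]  conj(Y_{7,-5})(Ω₁) = (-0.213724, 0.193429) ; Y_{7,-5}(Ω₂) = (0.017566, -0.089626) ; Δ = (0.013582, 0.022553)
  [-4]  conj(Y_{7,-4})(Ω₁) = (0.052939, -0.143245) ; Y_{7,-4}(Ω₂) = (-0.178901, -0.178098) ; Δ = (-0.034982, 0.016198)
  [-3]  conj(Y_{7,-3})(Ω₁) = (-0.043819, -0.342639) ; Y_{7,-3}(Ω₂) = (-0.451273, 0.090556) ; Δ = (0.050802, 0.150656)
  [-2]  conj(Y_{7,-2})(Ω₁) = (0.004847, 0.006958) ; Y_{7,-2}(Ω₂) = (-0.175406, 0.424819) ; Δ = (-0.003806, 0.000838)
  [-1]  conj(Y_{7,-1})(Ω₁) = (0.296525, 0.154827) ; Y_{7,-1}(Ω₂) = (0.001786, 0.002670) ; Δ = (0.000116, 0.001068)
  [+0]  conj(Y_{7,0})(Ω₁) = (0.032782, -0.000000) ; Y_{7,0}(Ω₂) = (-0.449794, 0.000000) ; Δ = (-0.014745, 0.000000)
  [+1]  conj(Y_{7,1})(Ω₁) = (-0.296525, 0.154827) ; Y_{7,1}(Ω₂) = (-0.001786, 0.002670) ; Δ = (0.000116, -0.001068)
  [+2]  conj(Y_{7,2})(Ω₁) = (0.004847, -0.006958) ; Y_{7,2}(Ω₂) = (-0.175406, -0.424819) ; Δ = (-0.003806, -0.000838)
  [+3]  conj(Y_{7,3})(Ω₁) = (0.043819, -0.342639) ; Y_{7,3}(Ω₂) = (0.451273, 0.090556) ; Δ = (0.050802, -0.150656)
  [+4]  conj(Y_{7,4})(Ω₁) = (0.052939, 0.143245) ; Y_{7,4}(Ω₂) = (-0.178901, 0.178098) ; Δ = (-0.034982, -0.016198)
  [+5]  conj(Y_{7,5})(Ω₁) = (0.213724, 0.193429) ; Y_{7,5}(Ω₂) = (-0.017566, -0.089626) ; Δ = (0.013582, -0.022553)
  [+6]  conj(Y_{7,6})(Ω₁) = (-0.425498, -0.110641) ; Y_{7,6}(Ω₂) = (0.020619, 0.008622) ; Δ = (-0.007820, -0.005950)
  [+7]  conj(Y_{7,7})(Ω₁) = (0.248988, -0.057461) ; Y_{7,7}(Ω₂) = (-0.002793, 0.001850) ; Δ = (-0.000589, 0.000621)
Accumulated sum (0.019861, -0.000000); after 4π/(2l+1) scaling, (0.016639, -0.000000) ⇒ P_7 = 0.016639

0.016639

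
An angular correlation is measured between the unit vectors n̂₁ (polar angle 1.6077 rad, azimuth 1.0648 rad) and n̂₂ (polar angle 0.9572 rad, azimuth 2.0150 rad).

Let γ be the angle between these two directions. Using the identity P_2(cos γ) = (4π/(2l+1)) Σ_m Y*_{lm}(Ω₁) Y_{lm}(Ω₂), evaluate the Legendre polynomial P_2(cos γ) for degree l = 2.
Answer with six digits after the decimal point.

-0.191000

Summing Y*_{l m}(θ₁,φ₁)·Y_{l m}(θ₂,φ₂) over m ∈ [−2, 2]; prefactor 4π/(2·2+1) = 2.513274:
  [-2]  conj(Y_{2,-2})(Ω₁) = -0.204513+0.327072i ; Y_{2,-2}(Ω₂) = -0.162835+0.200382i ; Δ = -0.032238-0.094239i
  [-1]  conj(Y_{2,-1})(Ω₁) = -0.013806-0.024915i ; Y_{2,-1}(Ω₂) = -0.156294-0.328400i ; Δ = -0.006024+0.008428i
  [+0]  conj(Y_{2,0})(Ω₁) = -0.314104-0.000000i ; Y_{2,0}(Ω₂) = -0.001679+0.000000i ; Δ = +0.000527+0.000000i
  [+1]  conj(Y_{2,1})(Ω₁) = +0.013806-0.024915i ; Y_{2,1}(Ω₂) = +0.156294-0.328400i ; Δ = -0.006024-0.008428i
  [+2]  conj(Y_{2,2})(Ω₁) = -0.204513-0.327072i ; Y_{2,2}(Ω₂) = -0.162835-0.200382i ; Δ = -0.032238+0.094239i
Σ over m = -0.075996+0.000000i; ×(4π/5) → -0.191000+0.000000i. Real part: -0.191000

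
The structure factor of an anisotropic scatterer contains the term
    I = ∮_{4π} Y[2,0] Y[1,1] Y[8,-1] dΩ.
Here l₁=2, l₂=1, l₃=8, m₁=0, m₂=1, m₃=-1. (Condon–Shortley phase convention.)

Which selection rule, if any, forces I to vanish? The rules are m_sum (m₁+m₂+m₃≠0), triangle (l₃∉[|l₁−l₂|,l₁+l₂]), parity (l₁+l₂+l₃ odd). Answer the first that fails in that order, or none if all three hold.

azimuthal sum: 0 + 1 − 1 = 0  ✓
l₃ must lie in [1,3]; have l₃=8  ✗
L = 2 + 1 + 8 = 11 (odd)

triangle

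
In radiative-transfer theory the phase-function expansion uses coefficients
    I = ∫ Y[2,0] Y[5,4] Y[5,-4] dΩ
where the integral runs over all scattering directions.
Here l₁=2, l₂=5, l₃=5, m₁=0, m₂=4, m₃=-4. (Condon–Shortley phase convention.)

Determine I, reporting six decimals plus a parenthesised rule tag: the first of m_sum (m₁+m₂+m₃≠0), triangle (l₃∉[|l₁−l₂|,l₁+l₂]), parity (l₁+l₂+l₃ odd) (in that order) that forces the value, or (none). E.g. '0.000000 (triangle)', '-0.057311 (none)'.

-0.097044 (none)

m-sum 0 ✓  L=12 even ✓  3≤5≤7 ✓
Π(2lᵢ+1) = 5×11×11 = 605
triangle coeff Δ(2,5,5) = 1/38610
Σ_t [0,2]: t=0:+1/2880 t=1:−1/576 t=2:+1/2880 = -1/960
(3j)²=10/429 [(2 5 5; 0 0 0)], sign=+1
Σ_t [1,2]: t=1:−1/40320 t=2:+1/20160 = 1/40320
(3j)²=6/715 [(2 5 5; 0 4 -4)], sign=-1
⇒ 4πI² = 20/169
I = (-1)√(20/169/(4π)) = -0.09704356
No selection rule forces the value: the integral is nonzero (none).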